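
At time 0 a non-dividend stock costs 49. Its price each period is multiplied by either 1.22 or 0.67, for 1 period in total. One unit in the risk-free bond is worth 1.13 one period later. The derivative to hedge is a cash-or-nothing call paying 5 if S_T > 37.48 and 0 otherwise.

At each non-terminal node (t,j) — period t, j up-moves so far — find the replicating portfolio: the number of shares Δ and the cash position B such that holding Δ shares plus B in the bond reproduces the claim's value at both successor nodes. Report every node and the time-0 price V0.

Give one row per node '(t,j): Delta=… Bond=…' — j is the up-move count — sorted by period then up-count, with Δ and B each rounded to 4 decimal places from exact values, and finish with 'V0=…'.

No-arbitrage ⇒ martingale measure with p* = (R−d)/(u−d) = 0.8364.
At expiry t=1: V(1,0)=0.0000, V(1,1)=5.0000
(0,0): S=49.0000. Δ = (V_up−V_dn)/(S_up−S_dn) = (5.0000−0.0000)/(59.7800−32.8300) = 0.1855. V = [p*·5.0000 + (1−p*)·0.0000]/1.13 = 3.7007. B = V − Δ·S = -5.3902.
Check: Δ(0,0)·S0 + B(0,0) = 3.7007 = V0.

(0,0): Delta=0.1855 Bond=-5.3902
V0=3.7007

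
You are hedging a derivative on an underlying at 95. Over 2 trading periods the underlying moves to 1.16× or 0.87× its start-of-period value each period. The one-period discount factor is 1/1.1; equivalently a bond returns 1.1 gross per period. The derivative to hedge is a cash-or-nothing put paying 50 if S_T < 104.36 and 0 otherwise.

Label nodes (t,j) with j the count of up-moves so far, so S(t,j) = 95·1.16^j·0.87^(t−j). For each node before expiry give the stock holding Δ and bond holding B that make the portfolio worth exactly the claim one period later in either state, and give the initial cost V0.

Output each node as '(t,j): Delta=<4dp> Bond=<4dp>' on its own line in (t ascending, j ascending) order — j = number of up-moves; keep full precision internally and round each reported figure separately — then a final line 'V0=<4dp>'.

Under the risk-neutral measure, an up-move has probability p* = (R−d)/(u−d) = 0.7931 and values discount at R = 1.1.
Payoff layer (t=2): V(2,0)=50.0000, V(2,1)=50.0000, V(2,2)=0.0000
(1,0): S=82.6500. Δ = (V_up−V_dn)/(S_up−S_dn) = (50.0000−50.0000)/(95.8740−71.9055) = 0.0000. V = [p*·50.0000 + (1−p*)·50.0000]/1.1 = 45.4545. B = V − Δ·S = 45.4545.
(1,1): S=110.2000. Δ = (V_up−V_dn)/(S_up−S_dn) = (0.0000−50.0000)/(127.8320−95.8740) = -1.5646. V = [p*·0.0000 + (1−p*)·50.0000]/1.1 = 9.4044. B = V − Δ·S = 181.8182.
(0,0): S=95.0000. Δ = (V_up−V_dn)/(S_up−S_dn) = (9.4044−45.4545)/(110.2000−82.6500) = -1.3085. V = [p*·9.4044 + (1−p*)·45.4545]/1.1 = 15.3300. B = V − Δ·S = 139.6409.
Check: Δ(0,0)·S0 + B(0,0) = 15.3300 = V0.

(0,0): Delta=-1.3085 Bond=139.6409
(1,0): Delta=0.0000 Bond=45.4545
(1,1): Delta=-1.5646 Bond=181.8182
V0=15.3300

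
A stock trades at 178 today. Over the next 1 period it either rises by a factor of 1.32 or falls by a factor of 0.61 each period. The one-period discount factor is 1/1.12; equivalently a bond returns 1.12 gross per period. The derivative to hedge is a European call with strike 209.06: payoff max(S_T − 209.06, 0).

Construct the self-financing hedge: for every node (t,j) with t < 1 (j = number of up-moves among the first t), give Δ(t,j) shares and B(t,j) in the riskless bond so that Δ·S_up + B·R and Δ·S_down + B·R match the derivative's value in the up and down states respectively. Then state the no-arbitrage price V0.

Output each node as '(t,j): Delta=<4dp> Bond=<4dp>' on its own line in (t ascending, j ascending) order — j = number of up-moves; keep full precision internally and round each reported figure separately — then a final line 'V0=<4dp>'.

(0,0): Delta=0.2049 Bond=-19.8680
V0=16.6109

Risk-neutral probability p* = (R−d)/(u−d) = (1.12−0.61)/(1.32−0.61) = 0.7183.
Terminal values V(1,·): V(1,0)=0.0000, V(1,1)=25.9000
Node (0,0) S=178.0000: V=(p*·25.9000+(1−p*)·0.0000)/1.12=16.6109; Δ=(25.9000−0.0000)/(234.9600−108.5800)=0.2049; B=V−Δ·S=-19.8680
Each (Δ,B) replicates both successor values, so the strategy is self-financing and V0 is arbitrage-free.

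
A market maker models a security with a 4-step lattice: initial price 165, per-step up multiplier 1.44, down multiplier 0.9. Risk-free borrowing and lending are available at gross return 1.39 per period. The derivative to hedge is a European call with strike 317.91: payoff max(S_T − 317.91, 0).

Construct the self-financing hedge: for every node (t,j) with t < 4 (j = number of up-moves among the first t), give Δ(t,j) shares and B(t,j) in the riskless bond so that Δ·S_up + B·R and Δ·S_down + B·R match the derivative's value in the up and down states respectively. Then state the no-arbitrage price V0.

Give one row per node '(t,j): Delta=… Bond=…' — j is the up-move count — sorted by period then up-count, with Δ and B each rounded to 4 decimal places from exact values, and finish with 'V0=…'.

(0,0): Delta=0.9507 Bond=-76.4449
(1,0): Delta=0.6670 Bond=-64.1331
(1,1): Delta=0.9688 Bond=-110.5569
(2,0): Delta=0.0000 Bond=0.0000
(2,1): Delta=0.7095 Bond=-98.2415
(2,2): Delta=0.9853 Bond=-159.3305
(3,0): Delta=0.0000 Bond=0.0000
(3,1): Delta=0.0000 Bond=0.0000
(3,2): Delta=0.7548 Bond=-150.4900
(3,3): Delta=1.0000 Bond=-228.7122
V0=80.4166

No-arbitrage ⇒ martingale measure with p* = (R−d)/(u−d) = 0.9074.
At expiry t=4: V(4,0)=0.0000, V(4,1)=0.0000, V(4,2)=0.0000, V(4,3)=125.5086, V(4,4)=391.5598
(3,0): S=120.2850. Δ = (V_up−V_dn)/(S_up−S_dn) = (0.0000−0.0000)/(173.2104−108.2565) = 0.0000. V = [p*·0.0000 + (1−p*)·0.0000]/1.39 = 0.0000. B = V − Δ·S = 0.0000.
(3,1): S=192.4560. Δ = (V_up−V_dn)/(S_up−S_dn) = (0.0000−0.0000)/(277.1366−173.2104) = 0.0000. V = [p*·0.0000 + (1−p*)·0.0000]/1.39 = 0.0000. B = V − Δ·S = 0.0000.
(3,2): S=307.9296. Δ = (V_up−V_dn)/(S_up−S_dn) = (125.5086−0.0000)/(443.4186−277.1366) = 0.7548. V = [p*·125.5086 + (1−p*)·0.0000]/1.39 = 81.9334. B = V − Δ·S = -150.4900.
(3,3): S=492.6874. Δ = (V_up−V_dn)/(S_up−S_dn) = (391.5598−125.5086)/(709.4698−443.4186) = 1.0000. V = [p*·391.5598 + (1−p*)·125.5086]/1.39 = 263.9751. B = V − Δ·S = -228.7122.
(2,0): S=133.6500. Δ = (V_up−V_dn)/(S_up−S_dn) = (0.0000−0.0000)/(192.4560−120.2850) = 0.0000. V = [p*·0.0000 + (1−p*)·0.0000]/1.39 = 0.0000. B = V − Δ·S = 0.0000.
(2,1): S=213.8400. Δ = (V_up−V_dn)/(S_up−S_dn) = (81.9334−0.0000)/(307.9296−192.4560) = 0.7095. V = [p*·81.9334 + (1−p*)·0.0000]/1.39 = 53.4870. B = V − Δ·S = -98.2415.
(2,2): S=342.1440. Δ = (V_up−V_dn)/(S_up−S_dn) = (263.9751−81.9334)/(492.6874−307.9296) = 0.9853. V = [p*·263.9751 + (1−p*)·81.9334]/1.39 = 177.7838. B = V − Δ·S = -159.3305.
(1,0): S=148.5000. Δ = (V_up−V_dn)/(S_up−S_dn) = (53.4870−0.0000)/(213.8400−133.6500) = 0.6670. V = [p*·53.4870 + (1−p*)·0.0000]/1.39 = 34.9169. B = V − Δ·S = -64.1331.
(1,1): S=237.6000. Δ = (V_up−V_dn)/(S_up−S_dn) = (177.7838−53.4870)/(342.1440−213.8400) = 0.9688. V = [p*·177.7838 + (1−p*)·53.4870]/1.39 = 119.6222. B = V − Δ·S = -110.5569.
(0,0): S=165.0000. Δ = (V_up−V_dn)/(S_up−S_dn) = (119.6222−34.9169)/(237.6000−148.5000) = 0.9507. V = [p*·119.6222 + (1−p*)·34.9169]/1.39 = 80.4166. B = V − Δ·S = -76.4449.
Root portfolio cost Δ·165+B reproduces V0=80.4166.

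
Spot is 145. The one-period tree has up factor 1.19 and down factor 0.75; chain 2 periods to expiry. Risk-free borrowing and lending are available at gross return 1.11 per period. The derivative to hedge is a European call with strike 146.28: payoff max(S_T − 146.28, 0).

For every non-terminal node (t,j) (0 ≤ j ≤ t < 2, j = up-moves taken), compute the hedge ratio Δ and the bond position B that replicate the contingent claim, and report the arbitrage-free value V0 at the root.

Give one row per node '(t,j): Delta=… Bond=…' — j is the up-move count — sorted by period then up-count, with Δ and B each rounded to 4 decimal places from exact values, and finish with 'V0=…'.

(0,0): Delta=0.6823 Bond=-66.8445
(1,0): Delta=0.0000 Bond=0.0000
(1,1): Delta=0.7778 Bond=-90.6857
V0=32.0853

Since d<R<u, set p* = (R−d)/(u−d) = 0.8182; price each node as the discounted p*-expectation of its children.
Terminal payoffs: V(2,0)=0.0000, V(2,1)=0.0000, V(2,2)=59.0545
(1,0): S=108.7500. Δ = (V_up−V_dn)/(S_up−S_dn) = (0.0000−0.0000)/(129.4125−81.5625) = 0.0000. V = [p*·0.0000 + (1−p*)·0.0000]/1.11 = 0.0000. B = V − Δ·S = 0.0000.
(1,1): S=172.5500. Δ = (V_up−V_dn)/(S_up−S_dn) = (59.0545−0.0000)/(205.3345−129.4125) = 0.7778. V = [p*·59.0545 + (1−p*)·0.0000]/1.11 = 43.5291. B = V − Δ·S = -90.6857.
(0,0): S=145.0000. Δ = (V_up−V_dn)/(S_up−S_dn) = (43.5291−0.0000)/(172.5500−108.7500) = 0.6823. V = [p*·43.5291 + (1−p*)·0.0000]/1.11 = 32.0853. B = V − Δ·S = -66.8445.
Self-financing check: at every node Δ·S+B equals the discounted successor values.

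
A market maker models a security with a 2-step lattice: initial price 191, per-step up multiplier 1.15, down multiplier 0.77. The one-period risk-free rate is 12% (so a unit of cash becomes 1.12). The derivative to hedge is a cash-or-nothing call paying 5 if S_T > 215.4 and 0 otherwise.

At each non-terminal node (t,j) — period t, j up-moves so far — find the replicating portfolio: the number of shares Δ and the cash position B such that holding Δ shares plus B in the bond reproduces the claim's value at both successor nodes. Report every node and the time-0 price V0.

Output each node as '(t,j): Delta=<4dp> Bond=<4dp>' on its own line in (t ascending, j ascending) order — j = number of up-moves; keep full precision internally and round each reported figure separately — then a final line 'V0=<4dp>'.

(0,0): Delta=0.0567 Bond=-7.4392
(1,0): Delta=0.0000 Bond=0.0000
(1,1): Delta=0.0599 Bond=-9.0461
V0=3.3814

Under the risk-neutral measure, an up-move has probability p* = (R−d)/(u−d) = 0.9211 and values discount at R = 1.12.
Payoff layer (t=2): V(2,0)=0.0000, V(2,1)=0.0000, V(2,2)=5.0000
Node (1,0) S=147.0700: V=(p*·0.0000+(1−p*)·0.0000)/1.12=0.0000; Δ=(0.0000−0.0000)/(169.1305−113.2439)=0.0000; B=V−Δ·S=0.0000
Node (1,1) S=219.6500: V=(p*·5.0000+(1−p*)·0.0000)/1.12=4.1118; Δ=(5.0000−0.0000)/(252.5975−169.1305)=0.0599; B=V−Δ·S=-9.0461
Node (0,0) S=191.0000: V=(p*·4.1118+(1−p*)·0.0000)/1.12=3.3814; Δ=(4.1118−0.0000)/(219.6500−147.0700)=0.0567; B=V−Δ·S=-7.4392
Root portfolio cost Δ·191+B reproduces V0=3.3814.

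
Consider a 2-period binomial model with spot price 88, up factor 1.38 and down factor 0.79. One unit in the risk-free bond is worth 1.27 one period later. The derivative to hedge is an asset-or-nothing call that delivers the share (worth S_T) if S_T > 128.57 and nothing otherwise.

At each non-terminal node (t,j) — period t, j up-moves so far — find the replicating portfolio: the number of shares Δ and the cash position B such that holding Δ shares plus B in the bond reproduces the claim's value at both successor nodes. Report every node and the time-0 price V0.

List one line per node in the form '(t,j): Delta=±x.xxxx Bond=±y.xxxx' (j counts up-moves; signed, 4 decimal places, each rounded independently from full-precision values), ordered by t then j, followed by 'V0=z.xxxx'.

No-arbitrage ⇒ martingale measure with p* = (R−d)/(u−d) = 0.8136.
At expiry t=2: V(2,0)=0.0000, V(2,1)=0.0000, V(2,2)=167.5872
(1,0): S=69.5200. Δ = (V_up−V_dn)/(S_up−S_dn) = (0.0000−0.0000)/(95.9376−54.9208) = 0.0000. V = [p*·0.0000 + (1−p*)·0.0000]/1.27 = 0.0000. B = V − Δ·S = 0.0000.
(1,1): S=121.4400. Δ = (V_up−V_dn)/(S_up−S_dn) = (167.5872−0.0000)/(167.5872−95.9376) = 2.3390. V = [p*·167.5872 + (1−p*)·0.0000]/1.27 = 107.3560. B = V − Δ·S = -176.6901.
(0,0): S=88.0000. Δ = (V_up−V_dn)/(S_up−S_dn) = (107.3560−0.0000)/(121.4400−69.5200) = 2.0677. V = [p*·107.3560 + (1−p*)·0.0000]/1.27 = 68.7720. B = V − Δ·S = -113.1873.
Check: Δ(0,0)·S0 + B(0,0) = 68.7720 = V0.

(0,0): Delta=2.0677 Bond=-113.1873
(1,0): Delta=0.0000 Bond=0.0000
(1,1): Delta=2.3390 Bond=-176.6901
V0=68.7720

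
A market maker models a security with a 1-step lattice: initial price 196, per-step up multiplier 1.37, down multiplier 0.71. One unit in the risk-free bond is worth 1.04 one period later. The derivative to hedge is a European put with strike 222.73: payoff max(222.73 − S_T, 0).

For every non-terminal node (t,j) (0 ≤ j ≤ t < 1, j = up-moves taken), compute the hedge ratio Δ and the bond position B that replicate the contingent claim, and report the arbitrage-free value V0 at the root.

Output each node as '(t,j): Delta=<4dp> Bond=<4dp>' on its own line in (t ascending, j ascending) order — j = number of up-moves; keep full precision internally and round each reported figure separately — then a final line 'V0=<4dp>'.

(0,0): Delta=-0.6460 Bond=166.7991
V0=40.1779

Since d<R<u, set p* = (R−d)/(u−d) = 0.5000; price each node as the discounted p*-expectation of its children.
Payoff layer (t=1): V(1,0)=83.5700, V(1,1)=0.0000
Node (0,0) S=196.0000: V=(p*·0.0000+(1−p*)·83.5700)/1.04=40.1779; Δ=(0.0000−83.5700)/(268.5200−139.1600)=-0.6460; B=V−Δ·S=166.7991
The time-0 hedge costs 40.1779, which is the no-arbitrage price.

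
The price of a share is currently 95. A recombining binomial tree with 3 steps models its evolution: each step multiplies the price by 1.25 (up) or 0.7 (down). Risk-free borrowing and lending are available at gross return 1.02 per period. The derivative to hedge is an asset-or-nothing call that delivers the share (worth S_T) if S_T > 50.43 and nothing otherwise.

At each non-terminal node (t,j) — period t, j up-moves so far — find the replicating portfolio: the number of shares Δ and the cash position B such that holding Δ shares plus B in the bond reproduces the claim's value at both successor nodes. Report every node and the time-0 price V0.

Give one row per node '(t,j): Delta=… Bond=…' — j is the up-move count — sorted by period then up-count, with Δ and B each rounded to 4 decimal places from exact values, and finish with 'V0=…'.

(0,0): Delta=1.1048 Bond=-12.2038
(1,0): Delta=1.3653 Bond=-29.7666
(1,1): Delta=1.0000 Bond=0.0000
(2,0): Delta=2.2727 Bond=-72.6047
(2,1): Delta=1.0000 Bond=0.0000
(2,2): Delta=1.0000 Bond=0.0000
V0=92.7545

Under the risk-neutral measure, an up-move has probability p* = (R−d)/(u−d) = 0.5818 and values discount at R = 1.02.
Payoff layer (t=3): V(3,0)=0.0000, V(3,1)=58.1875, V(3,2)=103.9062, V(3,3)=185.5469
Node (2,0) S=46.5500: V=(p*·58.1875+(1−p*)·0.0000)/1.02=33.1907; Δ=(58.1875−0.0000)/(58.1875−32.5850)=2.2727; B=V−Δ·S=-72.6047
Node (2,1) S=83.1250: V=(p*·103.9062+(1−p*)·58.1875)/1.02=83.1250; Δ=(103.9062−58.1875)/(103.9062−58.1875)=1.0000; B=V−Δ·S=0.0000
Node (2,2) S=148.4375: V=(p*·185.5469+(1−p*)·103.9062)/1.02=148.4375; Δ=(185.5469−103.9062)/(185.5469−103.9062)=1.0000; B=V−Δ·S=0.0000
Node (1,0) S=66.5000: V=(p*·83.1250+(1−p*)·33.1907)/1.02=61.0229; Δ=(83.1250−33.1907)/(83.1250−46.5500)=1.3653; B=V−Δ·S=-29.7666
Node (1,1) S=118.7500: V=(p*·148.4375+(1−p*)·83.1250)/1.02=118.7500; Δ=(148.4375−83.1250)/(148.4375−83.1250)=1.0000; B=V−Δ·S=0.0000
Node (0,0) S=95.0000: V=(p*·118.7500+(1−p*)·61.0229)/1.02=92.7545; Δ=(118.7500−61.0229)/(118.7500−66.5000)=1.1048; B=V−Δ·S=-12.2038
Each (Δ,B) replicates both successor values, so the strategy is self-financing and V0 is arbitrage-free.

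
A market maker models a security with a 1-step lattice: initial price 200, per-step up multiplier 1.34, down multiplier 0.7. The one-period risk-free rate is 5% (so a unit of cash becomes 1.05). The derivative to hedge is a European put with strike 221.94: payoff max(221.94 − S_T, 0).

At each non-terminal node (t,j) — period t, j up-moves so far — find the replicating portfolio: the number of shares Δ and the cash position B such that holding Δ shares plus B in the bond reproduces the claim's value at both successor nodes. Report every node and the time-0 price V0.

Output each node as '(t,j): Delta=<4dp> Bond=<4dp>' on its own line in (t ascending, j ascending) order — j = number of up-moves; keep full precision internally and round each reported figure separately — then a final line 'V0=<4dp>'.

(0,0): Delta=-0.6402 Bond=163.3923
V0=35.3610

Under the risk-neutral measure, an up-move has probability p* = (R−d)/(u−d) = 0.5469 and values discount at R = 1.05.
Terminal values V(1,·): V(1,0)=81.9400, V(1,1)=0.0000
Node (0,0) S=200.0000: V=(p*·0.0000+(1−p*)·81.9400)/1.05=35.3610; Δ=(0.0000−81.9400)/(268.0000−140.0000)=-0.6402; B=V−Δ·S=163.3923
Self-financing check: at every node Δ·S+B equals the discounted successor values.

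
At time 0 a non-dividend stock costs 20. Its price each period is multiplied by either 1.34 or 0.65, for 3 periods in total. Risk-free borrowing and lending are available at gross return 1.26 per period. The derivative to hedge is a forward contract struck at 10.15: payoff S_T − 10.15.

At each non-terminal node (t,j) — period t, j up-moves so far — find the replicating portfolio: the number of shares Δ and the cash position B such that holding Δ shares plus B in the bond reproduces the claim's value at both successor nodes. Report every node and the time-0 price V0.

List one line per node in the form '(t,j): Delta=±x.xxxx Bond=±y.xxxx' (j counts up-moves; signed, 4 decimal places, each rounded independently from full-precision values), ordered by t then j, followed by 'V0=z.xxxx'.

(0,0): Delta=1.0000 Bond=-5.0740
(1,0): Delta=1.0000 Bond=-6.3933
(1,1): Delta=1.0000 Bond=-6.3933
(2,0): Delta=1.0000 Bond=-8.0556
(2,1): Delta=1.0000 Bond=-8.0556
(2,2): Delta=1.0000 Bond=-8.0556
V0=14.9260

Risk-neutral probability p* = (R−d)/(u−d) = (1.26−0.65)/(1.34−0.65) = 0.8841.
Terminal payoffs: V(3,0)=-4.6575, V(3,1)=1.1730, V(3,2)=13.1928, V(3,3)=37.9721
Node (2,0) S=8.4500: V=(p*·1.1730+(1−p*)·-4.6575)/1.26=0.3944; Δ=(1.1730−-4.6575)/(11.3230−5.4925)=1.0000; B=V−Δ·S=-8.0556
Node (2,1) S=17.4200: V=(p*·13.1928+(1−p*)·1.1730)/1.26=9.3644; Δ=(13.1928−1.1730)/(23.3428−11.3230)=1.0000; B=V−Δ·S=-8.0556
Node (2,2) S=35.9120: V=(p*·37.9721+(1−p*)·13.1928)/1.26=27.8564; Δ=(37.9721−13.1928)/(48.1221−23.3428)=1.0000; B=V−Δ·S=-8.0556
Node (1,0) S=13.0000: V=(p*·9.3644+(1−p*)·0.3944)/1.26=6.6067; Δ=(9.3644−0.3944)/(17.4200−8.4500)=1.0000; B=V−Δ·S=-6.3933
Node (1,1) S=26.8000: V=(p*·27.8564+(1−p*)·9.3644)/1.26=20.4067; Δ=(27.8564−9.3644)/(35.9120−17.4200)=1.0000; B=V−Δ·S=-6.3933
Node (0,0) S=20.0000: V=(p*·20.4067+(1−p*)·6.6067)/1.26=14.9260; Δ=(20.4067−6.6067)/(26.8000−13.0000)=1.0000; B=V−Δ·S=-5.0740
Check: Δ(0,0)·S0 + B(0,0) = 14.9260 = V0.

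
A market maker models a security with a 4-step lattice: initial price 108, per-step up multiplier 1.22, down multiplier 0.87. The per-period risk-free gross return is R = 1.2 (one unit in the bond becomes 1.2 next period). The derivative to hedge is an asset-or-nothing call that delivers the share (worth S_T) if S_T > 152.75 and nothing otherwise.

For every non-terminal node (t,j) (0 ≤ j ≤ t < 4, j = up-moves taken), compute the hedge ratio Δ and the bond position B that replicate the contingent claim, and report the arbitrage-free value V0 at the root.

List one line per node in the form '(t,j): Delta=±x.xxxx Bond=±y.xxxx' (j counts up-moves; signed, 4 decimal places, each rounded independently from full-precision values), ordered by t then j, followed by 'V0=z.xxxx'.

Since d<R<u, set p* = (R−d)/(u−d) = 0.9429; price each node as the discounted p*-expectation of its children.
Payoff layer (t=4): V(4,0)=0.0000, V(4,1)=0.0000, V(4,2)=0.0000, V(4,3)=170.6171, V(4,4)=239.2561
(3,0): S=71.1183. Δ = (V_up−V_dn)/(S_up−S_dn) = (0.0000−0.0000)/(86.7644−61.8729) = 0.0000. V = [p*·0.0000 + (1−p*)·0.0000]/1.2 = 0.0000. B = V − Δ·S = 0.0000.
(3,1): S=99.7291. Δ = (V_up−V_dn)/(S_up−S_dn) = (0.0000−0.0000)/(121.6696−86.7644) = 0.0000. V = [p*·0.0000 + (1−p*)·0.0000]/1.2 = 0.0000. B = V − Δ·S = 0.0000.
(3,2): S=139.8501. Δ = (V_up−V_dn)/(S_up−S_dn) = (170.6171−0.0000)/(170.6171−121.6696) = 3.4857. V = [p*·170.6171 + (1−p*)·0.0000]/1.2 = 134.0563. B = V − Δ·S = -353.4211.
(3,3): S=196.1116. Δ = (V_up−V_dn)/(S_up−S_dn) = (239.2561−170.6171)/(239.2561−170.6171) = 1.0000. V = [p*·239.2561 + (1−p*)·170.6171]/1.2 = 196.1116. B = V − Δ·S = 0.0000.
(2,0): S=81.7452. Δ = (V_up−V_dn)/(S_up−S_dn) = (0.0000−0.0000)/(99.7291−71.1183) = 0.0000. V = [p*·0.0000 + (1−p*)·0.0000]/1.2 = 0.0000. B = V − Δ·S = 0.0000.
(2,1): S=114.6312. Δ = (V_up−V_dn)/(S_up−S_dn) = (134.0563−0.0000)/(139.8501−99.7291) = 3.3413. V = [p*·134.0563 + (1−p*)·0.0000]/1.2 = 105.3299. B = V − Δ·S = -277.6880.
(2,2): S=160.7472. Δ = (V_up−V_dn)/(S_up−S_dn) = (196.1116−134.0563)/(196.1116−139.8501) = 1.1030. V = [p*·196.1116 + (1−p*)·134.0563]/1.2 = 160.4713. B = V − Δ·S = -16.8296.
(1,0): S=93.9600. Δ = (V_up−V_dn)/(S_up−S_dn) = (105.3299−0.0000)/(114.6312−81.7452) = 3.2029. V = [p*·105.3299 + (1−p*)·0.0000]/1.2 = 82.7592. B = V − Δ·S = -218.1834.
(1,1): S=131.7600. Δ = (V_up−V_dn)/(S_up−S_dn) = (160.4713−105.3299)/(160.7472−114.6312) = 1.1957. V = [p*·160.4713 + (1−p*)·105.3299]/1.2 = 131.1003. B = V − Δ·S = -26.4465.
(0,0): S=108.0000. Δ = (V_up−V_dn)/(S_up−S_dn) = (131.1003−82.7592)/(131.7600−93.9600) = 1.2789. V = [p*·131.1003 + (1−p*)·82.7592]/1.2 = 106.9483. B = V − Δ·S = -31.1691.
Self-financing check: at every node Δ·S+B equals the discounted successor values.

(0,0): Delta=1.2789 Bond=-31.1691
(1,0): Delta=3.2029 Bond=-218.1834
(1,1): Delta=1.1957 Bond=-26.4465
(2,0): Delta=0.0000 Bond=0.0000
(2,1): Delta=3.3413 Bond=-277.6880
(2,2): Delta=1.1030 Bond=-16.8296
(3,0): Delta=0.0000 Bond=0.0000
(3,1): Delta=0.0000 Bond=0.0000
(3,2): Delta=3.4857 Bond=-353.4211
(3,3): Delta=1.0000 Bond=0.0000
V0=106.9483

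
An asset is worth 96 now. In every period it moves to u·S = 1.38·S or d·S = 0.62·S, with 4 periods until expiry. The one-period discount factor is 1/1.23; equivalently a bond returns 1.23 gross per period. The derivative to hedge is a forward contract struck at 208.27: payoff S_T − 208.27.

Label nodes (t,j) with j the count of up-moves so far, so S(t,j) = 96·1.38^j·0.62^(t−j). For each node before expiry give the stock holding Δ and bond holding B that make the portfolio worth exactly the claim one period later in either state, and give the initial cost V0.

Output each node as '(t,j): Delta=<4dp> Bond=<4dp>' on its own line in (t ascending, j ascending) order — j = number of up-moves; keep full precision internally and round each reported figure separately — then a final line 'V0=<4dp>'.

The replicating-portfolio and risk-neutral prices coincide; use p* = (1.23−0.62)/(1.38−0.62) = 0.8026 for the latter.
At expiry t=4: V(4,0)=-194.0847, V(4,1)=-176.6963, V(4,2)=-137.9931, V(4,3)=-51.8472, V(4,4)=139.8970
  t=3,j=0: stock 22.8795 → up 31.5737 (V=-176.6963), down 14.1853 (V=-194.0847). Price -146.4457; hedge Δ=1.0000, bond B=-169.3252.
  t=3,j=1: stock 50.9253 → up 70.2769 (V=-137.9931), down 31.5737 (V=-176.6963). Price -118.3999; hedge Δ=1.0000, bond B=-169.3252.
  t=3,j=2: stock 113.3499 → up 156.4228 (V=-51.8472), down 70.2769 (V=-137.9931). Price -55.9753; hedge Δ=1.0000, bond B=-169.3252.
  t=3,j=3: stock 252.2949 → up 348.1670 (V=139.8970), down 156.4228 (V=-51.8472). Price 82.9697; hedge Δ=1.0000, bond B=-169.3252.
  t=2,j=0: stock 36.9024 → up 50.9253 (V=-118.3999), down 22.8795 (V=-146.4457). Price -100.7604; hedge Δ=1.0000, bond B=-137.6628.
  t=2,j=1: stock 82.1376 → up 113.3499 (V=-55.9753), down 50.9253 (V=-118.3999). Price -55.5252; hedge Δ=1.0000, bond B=-137.6628.
  t=2,j=2: stock 182.8224 → up 252.2949 (V=82.9697), down 113.3499 (V=-55.9753). Price 45.1596; hedge Δ=1.0000, bond B=-137.6628.
  t=1,j=0: stock 59.5200 → up 82.1376 (V=-55.5252), down 36.9024 (V=-100.7604). Price -52.4009; hedge Δ=1.0000, bond B=-111.9209.
  t=1,j=1: stock 132.4800 → up 182.8224 (V=45.1596), down 82.1376 (V=-55.5252). Price 20.5591; hedge Δ=1.0000, bond B=-111.9209.
  t=0,j=0: stock 96.0000 → up 132.4800 (V=20.5591), down 59.5200 (V=-52.4009). Price 5.0074; hedge Δ=1.0000, bond B=-90.9926.
Self-financing check: at every node Δ·S+B equals the discounted successor values.

(0,0): Delta=1.0000 Bond=-90.9926
(1,0): Delta=1.0000 Bond=-111.9209
(1,1): Delta=1.0000 Bond=-111.9209
(2,0): Delta=1.0000 Bond=-137.6628
(2,1): Delta=1.0000 Bond=-137.6628
(2,2): Delta=1.0000 Bond=-137.6628
(3,0): Delta=1.0000 Bond=-169.3252
(3,1): Delta=1.0000 Bond=-169.3252
(3,2): Delta=1.0000 Bond=-169.3252
(3,3): Delta=1.0000 Bond=-169.3252
V0=5.0074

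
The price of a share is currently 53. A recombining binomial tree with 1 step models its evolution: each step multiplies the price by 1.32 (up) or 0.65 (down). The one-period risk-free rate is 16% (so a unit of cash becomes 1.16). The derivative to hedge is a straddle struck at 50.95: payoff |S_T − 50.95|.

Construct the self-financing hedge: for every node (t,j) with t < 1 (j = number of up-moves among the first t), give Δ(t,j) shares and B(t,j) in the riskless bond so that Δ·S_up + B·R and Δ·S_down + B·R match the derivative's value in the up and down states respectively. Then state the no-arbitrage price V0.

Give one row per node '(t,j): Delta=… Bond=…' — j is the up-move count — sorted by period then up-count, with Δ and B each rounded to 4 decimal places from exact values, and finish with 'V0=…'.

Since d<R<u, set p* = (R−d)/(u−d) = 0.7612; price each node as the discounted p*-expectation of its children.
Terminal values V(1,·): V(1,0)=16.5000, V(1,1)=19.0100
Node (0,0) S=53.0000: V=(p*·19.0100+(1−p*)·16.5000)/1.16=15.8712; Δ=(19.0100−16.5000)/(69.9600−34.4500)=0.0707; B=V−Δ·S=12.1249
Root portfolio cost Δ·53+B reproduces V0=15.8712.

(0,0): Delta=0.0707 Bond=12.1249
V0=15.8712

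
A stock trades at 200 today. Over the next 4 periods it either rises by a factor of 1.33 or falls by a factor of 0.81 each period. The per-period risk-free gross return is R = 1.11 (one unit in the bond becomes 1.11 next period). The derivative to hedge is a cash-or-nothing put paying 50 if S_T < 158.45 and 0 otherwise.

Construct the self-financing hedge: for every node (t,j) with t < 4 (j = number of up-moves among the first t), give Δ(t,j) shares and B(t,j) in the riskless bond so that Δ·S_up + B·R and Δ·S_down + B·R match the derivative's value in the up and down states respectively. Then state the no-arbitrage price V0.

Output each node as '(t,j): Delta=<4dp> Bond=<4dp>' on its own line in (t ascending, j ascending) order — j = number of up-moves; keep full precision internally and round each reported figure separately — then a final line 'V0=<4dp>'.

Under the risk-neutral measure, an up-move has probability p* = (R−d)/(u−d) = 0.5769 and values discount at R = 1.11.
Payoff layer (t=4): V(4,0)=50.0000, V(4,1)=50.0000, V(4,2)=0.0000, V(4,3)=0.0000, V(4,4)=0.0000
  t=3,j=0: stock 106.2882 → up 141.3633 (V=50.0000), down 86.0934 (V=50.0000). Price 45.0450; hedge Δ=0.0000, bond B=45.0450.
  t=3,j=1: stock 174.5226 → up 232.1151 (V=0.0000), down 141.3633 (V=50.0000). Price 19.0575; hedge Δ=-0.5510, bond B=115.2114.
  t=3,j=2: stock 286.5618 → up 381.1272 (V=0.0000), down 232.1151 (V=0.0000). Price 0.0000; hedge Δ=0.0000, bond B=0.0000.
  t=3,j=3: stock 470.5274 → up 625.8014 (V=0.0000), down 381.1272 (V=0.0000). Price 0.0000; hedge Δ=0.0000, bond B=0.0000.
  t=2,j=0: stock 131.2200 → up 174.5226 (V=19.0575), down 106.2882 (V=45.0450). Price 27.0741; hedge Δ=-0.3809, bond B=77.0501.
  t=2,j=1: stock 215.4600 → up 286.5618 (V=0.0000), down 174.5226 (V=19.0575). Price 7.2638; hedge Δ=-0.1701, bond B=43.9129.
  t=2,j=2: stock 353.7800 → up 470.5274 (V=0.0000), down 286.5618 (V=0.0000). Price 0.0000; hedge Δ=0.0000, bond B=0.0000.
  t=1,j=0: stock 162.0000 → up 215.4600 (V=7.2638), down 131.2200 (V=27.0741). Price 14.0947; hedge Δ=-0.2352, bond B=52.1914.
  t=1,j=1: stock 266.0000 → up 353.7800 (V=0.0000), down 215.4600 (V=7.2638). Price 2.7686; hedge Δ=-0.0525, bond B=16.7374.
  t=0,j=0: stock 200.0000 → up 266.0000 (V=2.7686), down 162.0000 (V=14.0947). Price 6.8112; hedge Δ=-0.1089, bond B=28.5920.
Check: Δ(0,0)·S0 + B(0,0) = 6.8112 = V0.

(0,0): Delta=-0.1089 Bond=28.5920
(1,0): Delta=-0.2352 Bond=52.1914
(1,1): Delta=-0.0525 Bond=16.7374
(2,0): Delta=-0.3809 Bond=77.0501
(2,1): Delta=-0.1701 Bond=43.9129
(2,2): Delta=0.0000 Bond=0.0000
(3,0): Delta=0.0000 Bond=45.0450
(3,1): Delta=-0.5510 Bond=115.2114
(3,2): Delta=0.0000 Bond=0.0000
(3,3): Delta=0.0000 Bond=0.0000
V0=6.8112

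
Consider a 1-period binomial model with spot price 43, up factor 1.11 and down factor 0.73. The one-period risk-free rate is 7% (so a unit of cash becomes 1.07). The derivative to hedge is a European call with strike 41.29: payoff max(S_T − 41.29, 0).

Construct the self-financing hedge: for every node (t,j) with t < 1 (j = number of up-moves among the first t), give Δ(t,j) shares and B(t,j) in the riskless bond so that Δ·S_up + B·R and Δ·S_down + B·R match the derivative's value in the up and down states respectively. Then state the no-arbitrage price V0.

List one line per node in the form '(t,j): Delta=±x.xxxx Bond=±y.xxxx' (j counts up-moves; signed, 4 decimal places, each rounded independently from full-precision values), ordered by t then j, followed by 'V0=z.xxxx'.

(0,0): Delta=0.3941 Bond=-11.5622
V0=5.3851

Risk-neutral probability p* = (R−d)/(u−d) = (1.07−0.73)/(1.11−0.73) = 0.8947.
Terminal payoffs: V(1,0)=0.0000, V(1,1)=6.4400
  t=0,j=0: stock 43.0000 → up 47.7300 (V=6.4400), down 31.3900 (V=0.0000). Price 5.3851; hedge Δ=0.3941, bond B=-11.5622.
The time-0 hedge costs 5.3851, which is the no-arbitrage price.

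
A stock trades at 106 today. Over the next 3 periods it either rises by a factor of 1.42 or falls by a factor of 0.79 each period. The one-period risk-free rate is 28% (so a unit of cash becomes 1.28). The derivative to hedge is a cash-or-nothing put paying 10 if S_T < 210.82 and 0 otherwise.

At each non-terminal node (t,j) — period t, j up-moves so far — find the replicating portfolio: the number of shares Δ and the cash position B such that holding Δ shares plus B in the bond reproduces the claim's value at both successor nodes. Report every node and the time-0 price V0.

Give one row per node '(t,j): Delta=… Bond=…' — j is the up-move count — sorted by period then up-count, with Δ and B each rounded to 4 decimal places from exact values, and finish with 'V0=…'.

The replicating-portfolio and risk-neutral prices coincide; use p* = (1.28−0.79)/(1.42−0.79) = 0.7778 for the latter.
At expiry t=3: V(3,0)=10.0000, V(3,1)=10.0000, V(3,2)=10.0000, V(3,3)=0.0000
Node (2,0) S=66.1546: V=(p*·10.0000+(1−p*)·10.0000)/1.28=7.8125; Δ=(10.0000−10.0000)/(93.9395−52.2621)=0.0000; B=V−Δ·S=7.8125
Node (2,1) S=118.9108: V=(p*·10.0000+(1−p*)·10.0000)/1.28=7.8125; Δ=(10.0000−10.0000)/(168.8533−93.9395)=0.0000; B=V−Δ·S=7.8125
Node (2,2) S=213.7384: V=(p*·0.0000+(1−p*)·10.0000)/1.28=1.7361; Δ=(0.0000−10.0000)/(303.5085−168.8533)=-0.0743; B=V−Δ·S=17.6091
Node (1,0) S=83.7400: V=(p*·7.8125+(1−p*)·7.8125)/1.28=6.1035; Δ=(7.8125−7.8125)/(118.9108−66.1546)=0.0000; B=V−Δ·S=6.1035
Node (1,1) S=150.5200: V=(p*·1.7361+(1−p*)·7.8125)/1.28=2.4113; Δ=(1.7361−7.8125)/(213.7384−118.9108)=-0.0641; B=V−Δ·S=12.0563
Node (0,0) S=106.0000: V=(p*·2.4113+(1−p*)·6.1035)/1.28=2.5248; Δ=(2.4113−6.1035)/(150.5200−83.7400)=-0.0553; B=V−Δ·S=8.3855
The time-0 hedge costs 2.5248, which is the no-arbitrage price.

(0,0): Delta=-0.0553 Bond=8.3855
(1,0): Delta=0.0000 Bond=6.1035
(1,1): Delta=-0.0641 Bond=12.0563
(2,0): Delta=0.0000 Bond=7.8125
(2,1): Delta=0.0000 Bond=7.8125
(2,2): Delta=-0.0743 Bond=17.6091
V0=2.5248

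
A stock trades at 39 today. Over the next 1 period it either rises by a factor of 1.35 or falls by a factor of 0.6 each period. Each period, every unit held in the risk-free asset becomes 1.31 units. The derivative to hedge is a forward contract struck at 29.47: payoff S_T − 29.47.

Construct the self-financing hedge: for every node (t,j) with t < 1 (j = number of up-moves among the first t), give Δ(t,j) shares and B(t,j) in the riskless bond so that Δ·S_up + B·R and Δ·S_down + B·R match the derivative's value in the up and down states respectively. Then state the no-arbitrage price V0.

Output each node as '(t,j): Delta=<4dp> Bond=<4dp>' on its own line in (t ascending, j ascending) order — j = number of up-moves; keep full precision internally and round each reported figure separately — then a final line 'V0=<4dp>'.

The replicating-portfolio and risk-neutral prices coincide; use p* = (1.31−0.6)/(1.35−0.6) = 0.9467 for the latter.
At expiry t=1: V(1,0)=-6.0700, V(1,1)=23.1800
  t=0,j=0: stock 39.0000 → up 52.6500 (V=23.1800), down 23.4000 (V=-6.0700). Price 16.5038; hedge Δ=1.0000, bond B=-22.4962.
The time-0 hedge costs 16.5038, which is the no-arbitrage price.

(0,0): Delta=1.0000 Bond=-22.4962
V0=16.5038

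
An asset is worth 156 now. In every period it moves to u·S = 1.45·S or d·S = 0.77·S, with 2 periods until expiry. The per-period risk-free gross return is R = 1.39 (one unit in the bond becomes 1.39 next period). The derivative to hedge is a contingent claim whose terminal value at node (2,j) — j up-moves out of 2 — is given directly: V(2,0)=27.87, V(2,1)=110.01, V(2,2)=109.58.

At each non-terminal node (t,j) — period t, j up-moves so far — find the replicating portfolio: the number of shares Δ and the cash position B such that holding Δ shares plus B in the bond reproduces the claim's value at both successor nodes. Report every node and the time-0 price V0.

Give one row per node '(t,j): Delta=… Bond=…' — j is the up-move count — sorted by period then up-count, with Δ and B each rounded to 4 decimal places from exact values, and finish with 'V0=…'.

Risk-neutral probability p* = (R−d)/(u−d) = (1.39−0.77)/(1.45−0.77) = 0.9118.
At expiry t=2: V(2,0)=27.8700, V(2,1)=110.0100, V(2,2)=109.5800
  t=1,j=0: stock 120.1200 → up 174.1740 (V=110.0100), down 92.4924 (V=27.8700). Price 73.9298; hedge Δ=1.0056, bond B=-46.8644.
  t=1,j=1: stock 226.2000 → up 327.9900 (V=109.5800), down 174.1740 (V=110.0100). Price 78.8618; hedge Δ=-0.0028, bond B=79.4942.
  t=0,j=0: stock 156.0000 → up 226.2000 (V=78.8618), down 120.1200 (V=73.9298). Price 56.4220; hedge Δ=0.0465, bond B=49.1690.
Root portfolio cost Δ·156+B reproduces V0=56.4220.

(0,0): Delta=0.0465 Bond=49.1690
(1,0): Delta=1.0056 Bond=-46.8644
(1,1): Delta=-0.0028 Bond=79.4942
V0=56.4220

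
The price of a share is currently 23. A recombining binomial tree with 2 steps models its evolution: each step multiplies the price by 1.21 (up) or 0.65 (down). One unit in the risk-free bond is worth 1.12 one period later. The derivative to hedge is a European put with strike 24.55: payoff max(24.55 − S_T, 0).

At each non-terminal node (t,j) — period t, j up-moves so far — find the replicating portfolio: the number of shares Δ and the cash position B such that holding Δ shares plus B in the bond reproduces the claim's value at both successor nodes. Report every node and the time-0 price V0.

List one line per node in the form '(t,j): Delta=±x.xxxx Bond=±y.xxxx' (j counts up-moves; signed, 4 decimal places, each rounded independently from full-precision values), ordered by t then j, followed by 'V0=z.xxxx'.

Since d<R<u, set p* = (R−d)/(u−d) = 0.8393; price each node as the discounted p*-expectation of its children.
Terminal values V(2,·): V(2,0)=14.8325, V(2,1)=6.4605, V(2,2)=0.0000
Node (1,0) S=14.9500: V=(p*·6.4605+(1−p*)·14.8325)/1.12=6.9696; Δ=(6.4605−14.8325)/(18.0895−9.7175)=-1.0000; B=V−Δ·S=21.9196
Node (1,1) S=27.8300: V=(p*·0.0000+(1−p*)·6.4605)/1.12=0.9270; Δ=(0.0000−6.4605)/(33.6743−18.0895)=-0.4145; B=V−Δ·S=12.4637
Node (0,0) S=23.0000: V=(p*·0.9270+(1−p*)·6.9696)/1.12=1.6948; Δ=(0.9270−6.9696)/(27.8300−14.9500)=-0.4691; B=V−Δ·S=12.4852
Each (Δ,B) replicates both successor values, so the strategy is self-financing and V0 is arbitrage-free.

(0,0): Delta=-0.4691 Bond=12.4852
(1,0): Delta=-1.0000 Bond=21.9196
(1,1): Delta=-0.4145 Bond=12.4637
V0=1.6948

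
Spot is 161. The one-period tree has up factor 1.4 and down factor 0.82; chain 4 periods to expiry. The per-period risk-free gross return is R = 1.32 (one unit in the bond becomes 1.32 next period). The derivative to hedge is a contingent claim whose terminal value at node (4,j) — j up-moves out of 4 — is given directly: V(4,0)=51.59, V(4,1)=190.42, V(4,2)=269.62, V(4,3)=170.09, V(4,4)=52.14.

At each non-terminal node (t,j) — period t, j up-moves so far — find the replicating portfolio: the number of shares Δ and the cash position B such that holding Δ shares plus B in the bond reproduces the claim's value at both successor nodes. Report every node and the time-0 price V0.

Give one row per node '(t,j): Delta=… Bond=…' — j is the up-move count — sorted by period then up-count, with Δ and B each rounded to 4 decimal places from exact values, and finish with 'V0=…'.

(0,0): Delta=-0.4745 Bond=113.7921
(1,0): Delta=-0.3934 Bond=139.5014
(1,1): Delta=-0.4821 Bond=151.9183
(2,0): Delta=1.0548 Bond=27.3591
(2,1): Delta=-0.5292 Bond=209.2271
(2,2): Delta=-0.4777 Bond=199.1409
(3,0): Delta=2.6964 Bond=-109.6113
(3,1): Delta=0.9010 Bond=59.4300
(3,2): Delta=-0.6632 Bond=310.8597
(3,3): Delta=-0.4603 Bond=255.1870
V0=37.3957

The replicating-portfolio and risk-neutral prices coincide; use p* = (1.32−0.82)/(1.4−0.82) = 0.8621 for the latter.
Terminal payoffs: V(4,0)=51.5900, V(4,1)=190.4200, V(4,2)=269.6200, V(4,3)=170.0900, V(4,4)=52.1400
  t=3,j=0: stock 88.7702 → up 124.2783 (V=190.4200), down 72.7916 (V=51.5900). Price 129.7508; hedge Δ=2.6964, bond B=-109.6113.
  t=3,j=1: stock 151.5590 → up 212.1825 (V=269.6200), down 124.2783 (V=190.4200). Price 195.9817; hedge Δ=0.9010, bond B=59.4300.
  t=3,j=2: stock 258.7592 → up 362.2629 (V=170.0900), down 212.1825 (V=269.6200). Price 139.2563; hedge Δ=-0.6632, bond B=310.8597.
  t=3,j=3: stock 441.7840 → up 618.4976 (V=52.1400), down 362.2629 (V=170.0900). Price 51.8250; hedge Δ=-0.4603, bond B=255.1870.
  t=2,j=0: stock 108.2564 → up 151.5590 (V=195.9817), down 88.7702 (V=129.7508). Price 141.5503; hedge Δ=1.0548, bond B=27.3591.
  t=2,j=1: stock 184.8280 → up 258.7592 (V=139.2563), down 151.5590 (V=195.9817). Price 111.4246; hedge Δ=-0.5292, bond B=209.2271.
  t=2,j=2: stock 315.5600 → up 441.7840 (V=51.8250), down 258.7592 (V=139.2563). Price 48.3973; hedge Δ=-0.4777, bond B=199.1409.
  t=1,j=0: stock 132.0200 → up 184.8280 (V=111.4246), down 108.2564 (V=141.5503). Price 87.5605; hedge Δ=-0.3934, bond B=139.5014.
  t=1,j=1: stock 225.4000 → up 315.5600 (V=48.3973), down 184.8280 (V=111.4246). Price 43.2506; hedge Δ=-0.4821, bond B=151.9183.
  t=0,j=0: stock 161.0000 → up 225.4000 (V=43.2506), down 132.0200 (V=87.5605). Price 37.3957; hedge Δ=-0.4745, bond B=113.7921.
Self-financing check: at every node Δ·S+B equals the discounted successor values.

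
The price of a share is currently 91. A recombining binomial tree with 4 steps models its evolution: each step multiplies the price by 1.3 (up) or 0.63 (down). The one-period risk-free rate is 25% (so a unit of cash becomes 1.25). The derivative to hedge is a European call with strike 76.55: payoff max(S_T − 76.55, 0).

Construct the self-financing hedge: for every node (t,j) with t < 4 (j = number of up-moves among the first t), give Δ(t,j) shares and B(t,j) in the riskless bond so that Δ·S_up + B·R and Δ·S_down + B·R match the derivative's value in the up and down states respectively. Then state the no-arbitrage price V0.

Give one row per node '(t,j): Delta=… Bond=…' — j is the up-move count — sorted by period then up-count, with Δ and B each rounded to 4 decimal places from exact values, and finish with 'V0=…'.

(0,0): Delta=0.9709 Bond=-28.4938
(1,0): Delta=0.7049 Bond=-20.3672
(1,1): Delta=0.9813 Bond=-36.8471
(2,0): Delta=0.0000 Bond=0.0000
(2,1): Delta=0.7324 Bond=-27.5122
(2,2): Delta=0.9910 Bond=-47.5546
(3,0): Delta=0.0000 Bond=0.0000
(3,1): Delta=0.0000 Bond=0.0000
(3,2): Delta=0.7611 Bond=-37.1636
(3,3): Delta=1.0000 Bond=-61.2400
V0=59.8573

Under the risk-neutral measure, an up-move has probability p* = (R−d)/(u−d) = 0.9254 and values discount at R = 1.25.
Terminal payoffs: V(4,0)=0.0000, V(4,1)=0.0000, V(4,2)=0.0000, V(4,3)=49.4040, V(4,4)=183.3551
  t=3,j=0: stock 22.7543 → up 29.5806 (V=0.0000), down 14.3352 (V=0.0000). Price 0.0000; hedge Δ=0.0000, bond B=0.0000.
  t=3,j=1: stock 46.9533 → up 61.0393 (V=0.0000), down 29.5806 (V=0.0000). Price 0.0000; hedge Δ=0.0000, bond B=0.0000.
  t=3,j=2: stock 96.8877 → up 125.9540 (V=49.4040), down 61.0393 (V=0.0000). Price 36.5737; hedge Δ=0.7611, bond B=-37.1636.
  t=3,j=3: stock 199.9270 → up 259.9051 (V=183.3551), down 125.9540 (V=49.4040). Price 138.6870; hedge Δ=1.0000, bond B=-61.2400.
  t=2,j=0: stock 36.1179 → up 46.9533 (V=0.0000), down 22.7543 (V=0.0000). Price 0.0000; hedge Δ=0.0000, bond B=0.0000.
  t=2,j=1: stock 74.5290 → up 96.8877 (V=36.5737), down 46.9533 (V=0.0000). Price 27.0755; hedge Δ=0.7324, bond B=-27.5122.
  t=2,j=2: stock 153.7900 → up 199.9270 (V=138.6870), down 96.8877 (V=36.5737). Price 104.8533; hedge Δ=0.9910, bond B=-47.5546.
  t=1,j=0: stock 57.3300 → up 74.5290 (V=27.0755), down 36.1179 (V=0.0000). Price 20.0439; hedge Δ=0.7049, bond B=-20.3672.
  t=1,j=1: stock 118.3000 → up 153.7900 (V=104.8533), down 74.5290 (V=27.0755). Price 79.2392; hedge Δ=0.9813, bond B=-36.8471.
  t=0,j=0: stock 91.0000 → up 118.3000 (V=79.2392), down 57.3300 (V=20.0439). Price 59.8573; hedge Δ=0.9709, bond B=-28.4938.
Root portfolio cost Δ·91+B reproduces V0=59.8573.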